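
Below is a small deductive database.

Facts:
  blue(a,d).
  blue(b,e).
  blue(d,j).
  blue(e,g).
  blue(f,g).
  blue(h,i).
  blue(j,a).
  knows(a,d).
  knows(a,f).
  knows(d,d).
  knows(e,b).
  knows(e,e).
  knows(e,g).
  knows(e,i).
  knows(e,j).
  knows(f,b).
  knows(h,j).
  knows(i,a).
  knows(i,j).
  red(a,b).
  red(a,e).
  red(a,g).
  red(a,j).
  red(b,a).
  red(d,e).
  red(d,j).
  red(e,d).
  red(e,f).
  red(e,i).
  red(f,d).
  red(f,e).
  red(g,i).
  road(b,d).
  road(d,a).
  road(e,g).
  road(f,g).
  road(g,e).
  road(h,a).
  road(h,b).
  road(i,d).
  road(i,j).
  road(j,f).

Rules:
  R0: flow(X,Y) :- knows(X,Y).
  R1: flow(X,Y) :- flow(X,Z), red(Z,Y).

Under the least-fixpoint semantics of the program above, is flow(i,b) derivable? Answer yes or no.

yes

round 1: derive flow(a,d) via R0 from knows(a,d)
round 1: derive flow(a,f) via R0 from knows(a,f)
round 1: derive flow(d,d) via R0 from knows(d,d)
round 1: derive flow(e,b) via R0 from knows(e,b)
round 1: derive flow(e,e) via R0 from knows(e,e)
round 1: derive flow(e,g) via R0 from knows(e,g)
round 1: derive flow(e,i) via R0 from knows(e,i)
round 1: derive flow(e,j) via R0 from knows(e,j)
round 1: derive flow(f,b) via R0 from knows(f,b)
round 1: derive flow(h,j) via R0 from knows(h,j)
round 1: derive flow(i,a) via R0 from knows(i,a)
round 1: derive flow(i,j) via R0 from knows(i,j)
round 2: derive flow(a,e) via R1 from flow(a,d), red(d,e)
round 2: derive flow(a,j) via R1 from flow(a,d), red(d,j)
round 2: derive flow(d,e) via R1 from flow(d,d), red(d,e)
round 2: derive flow(d,j) via R1 from flow(d,d), red(d,j)
round 2: derive flow(e,a) via R1 from flow(e,b), red(b,a)
round 2: derive flow(e,d) via R1 from flow(e,e), red(e,d)
round 2: derive flow(e,f) via R1 from flow(e,e), red(e,f)
round 2: derive flow(f,a) via R1 from flow(f,b), red(b,a)
round 2: derive flow(i,b) via R1 from flow(i,a), red(a,b)
round 2: derive flow(i,e) via R1 from flow(i,a), red(a,e)
round 2: derive flow(i,g) via R1 from flow(i,a), red(a,g)
round 3: derive flow(a,i) via R1 from flow(a,e), red(e,i)
round 3: derive flow(d,f) via R1 from flow(d,e), red(e,f)
round 3: derive flow(d,i) via R1 from flow(d,e), red(e,i)
round 3: derive flow(f,e) via R1 from flow(f,a), red(a,e)
round 3: derive flow(f,g) via R1 from flow(f,a), red(a,g)
round 3: derive flow(f,j) via R1 from flow(f,a), red(a,j)
round 3: derive flow(i,d) via R1 from flow(i,e), red(e,d)
round 3: derive flow(i,f) via R1 from flow(i,e), red(e,f)
round 3: derive flow(i,i) via R1 from flow(i,e), red(e,i)
round 4: derive flow(f,d) via R1 from flow(f,e), red(e,d)
round 4: derive flow(f,f) via R1 from flow(f,e), red(e,f)
round 4: derive flow(f,i) via R1 from flow(f,e), red(e,i)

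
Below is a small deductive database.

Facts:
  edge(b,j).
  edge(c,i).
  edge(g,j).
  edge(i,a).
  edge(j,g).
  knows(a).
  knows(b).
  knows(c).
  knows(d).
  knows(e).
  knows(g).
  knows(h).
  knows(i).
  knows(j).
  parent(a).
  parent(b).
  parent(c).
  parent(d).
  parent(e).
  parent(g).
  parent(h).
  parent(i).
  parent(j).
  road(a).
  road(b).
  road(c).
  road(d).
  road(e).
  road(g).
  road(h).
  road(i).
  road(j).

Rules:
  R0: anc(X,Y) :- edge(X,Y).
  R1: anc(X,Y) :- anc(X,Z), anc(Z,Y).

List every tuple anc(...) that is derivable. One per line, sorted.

anc(b,g)
anc(b,j)
anc(c,a)
anc(c,i)
anc(g,g)
anc(g,j)
anc(i,a)
anc(j,g)
anc(j,j)

round 1: derive anc(b,j) via R0 from edge(b,j)
round 1: derive anc(c,i) via R0 from edge(c,i)
round 1: derive anc(g,j) via R0 from edge(g,j)
round 1: derive anc(i,a) via R0 from edge(i,a)
round 1: derive anc(j,g) via R0 from edge(j,g)
round 2: derive anc(b,g) via R1 from anc(b,j), anc(j,g)
round 2: derive anc(c,a) via R1 from anc(c,i), anc(i,a)
round 2: derive anc(g,g) via R1 from anc(g,j), anc(j,g)
round 2: derive anc(j,j) via R1 from anc(j,g), anc(g,j)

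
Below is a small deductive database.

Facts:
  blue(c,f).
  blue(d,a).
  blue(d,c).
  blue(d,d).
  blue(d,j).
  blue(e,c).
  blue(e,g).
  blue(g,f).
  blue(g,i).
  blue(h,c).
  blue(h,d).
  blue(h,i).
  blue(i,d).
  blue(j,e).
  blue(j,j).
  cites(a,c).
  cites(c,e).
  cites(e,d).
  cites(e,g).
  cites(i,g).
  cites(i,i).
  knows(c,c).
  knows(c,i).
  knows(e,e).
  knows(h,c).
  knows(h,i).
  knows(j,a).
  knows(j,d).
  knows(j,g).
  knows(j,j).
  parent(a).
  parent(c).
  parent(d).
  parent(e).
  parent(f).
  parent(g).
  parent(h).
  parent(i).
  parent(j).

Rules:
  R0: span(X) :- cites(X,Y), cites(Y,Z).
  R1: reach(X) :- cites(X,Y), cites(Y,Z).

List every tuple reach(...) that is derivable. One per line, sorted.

round 1: derive reach(a) via R1 from cites(a,c), cites(c,e)
round 1: derive reach(c) via R1 from cites(c,e), cites(e,d)
round 1: derive reach(i) via R1 from cites(i,i), cites(i,g)

reach(a)
reach(c)
reach(i)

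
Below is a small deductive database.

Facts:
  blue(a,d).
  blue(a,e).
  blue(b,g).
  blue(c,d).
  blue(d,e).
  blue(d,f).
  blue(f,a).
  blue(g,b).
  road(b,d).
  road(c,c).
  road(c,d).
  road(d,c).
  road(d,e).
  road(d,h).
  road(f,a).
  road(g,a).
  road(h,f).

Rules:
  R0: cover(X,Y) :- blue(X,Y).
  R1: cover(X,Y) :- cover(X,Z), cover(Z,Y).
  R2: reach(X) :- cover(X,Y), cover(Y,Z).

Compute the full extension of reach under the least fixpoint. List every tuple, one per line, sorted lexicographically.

reach(a)
reach(b)
reach(c)
reach(d)
reach(f)
reach(g)

round 1: derive cover(a,d) via R0 from blue(a,d)
round 1: derive cover(a,e) via R0 from blue(a,e)
round 1: derive cover(b,g) via R0 from blue(b,g)
round 1: derive cover(c,d) via R0 from blue(c,d)
round 1: derive cover(d,e) via R0 from blue(d,e)
round 1: derive cover(d,f) via R0 from blue(d,f)
round 1: derive cover(f,a) via R0 from blue(f,a)
round 1: derive cover(g,b) via R0 from blue(g,b)
round 2: derive cover(a,f) via R1 from cover(a,d), cover(d,f)
round 2: derive cover(b,b) via R1 from cover(b,g), cover(g,b)
round 2: derive cover(c,e) via R1 from cover(c,d), cover(d,e)
round 2: derive cover(c,f) via R1 from cover(c,d), cover(d,f)
round 2: derive cover(d,a) via R1 from cover(d,f), cover(f,a)
round 2: derive cover(f,d) via R1 from cover(f,a), cover(a,d)
round 2: derive cover(f,e) via R1 from cover(f,a), cover(a,e)
round 2: derive cover(g,g) via R1 from cover(g,b), cover(b,g)
round 2: derive reach(a) via R2 from cover(a,d), cover(d,e)
round 2: derive reach(b) via R2 from cover(b,g), cover(g,b)
round 2: derive reach(c) via R2 from cover(c,d), cover(d,e)
round 2: derive reach(d) via R2 from cover(d,f), cover(f,a)
round 2: derive reach(f) via R2 from cover(f,a), cover(a,d)
round 2: derive reach(g) via R2 from cover(g,b), cover(b,g)
round 3: derive cover(a,a) via R1 from cover(a,d), cover(d,a)
round 3: derive cover(c,a) via R1 from cover(c,d), cover(d,a)
round 3: derive cover(d,d) via R1 from cover(d,a), cover(a,d)
round 3: derive cover(f,f) via R1 from cover(f,a), cover(a,f)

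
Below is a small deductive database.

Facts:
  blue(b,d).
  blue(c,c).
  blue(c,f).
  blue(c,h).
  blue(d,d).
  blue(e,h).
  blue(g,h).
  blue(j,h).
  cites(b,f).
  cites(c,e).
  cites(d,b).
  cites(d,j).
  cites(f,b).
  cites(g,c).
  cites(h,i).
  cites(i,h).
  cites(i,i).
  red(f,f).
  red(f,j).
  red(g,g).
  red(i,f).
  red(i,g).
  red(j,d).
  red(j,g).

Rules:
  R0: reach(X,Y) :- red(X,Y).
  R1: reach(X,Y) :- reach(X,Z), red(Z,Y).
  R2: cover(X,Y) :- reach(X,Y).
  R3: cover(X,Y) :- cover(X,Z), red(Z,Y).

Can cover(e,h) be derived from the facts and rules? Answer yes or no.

no

round 1: derive reach(f,f) via R0 from red(f,f)
round 1: derive reach(f,j) via R0 from red(f,j)
round 1: derive reach(g,g) via R0 from red(g,g)
round 1: derive reach(i,f) via R0 from red(i,f)
round 1: derive reach(i,g) via R0 from red(i,g)
round 1: derive reach(j,d) via R0 from red(j,d)
round 1: derive reach(j,g) via R0 from red(j,g)
round 2: derive reach(f,d) via R1 from reach(f,j), red(j,d)
round 2: derive reach(f,g) via R1 from reach(f,j), red(j,g)
round 2: derive reach(i,j) via R1 from reach(i,f), red(f,j)
round 2: derive cover(f,f) via R2 from reach(f,f)
round 2: derive cover(f,j) via R2 from reach(f,j)
round 2: derive cover(g,g) via R2 from reach(g,g)
round 2: derive cover(i,f) via R2 from reach(i,f)
round 2: derive cover(i,g) via R2 from reach(i,g)
round 2: derive cover(j,d) via R2 from reach(j,d)
round 2: derive cover(j,g) via R2 from reach(j,g)
round 3: derive reach(i,d) via R1 from reach(i,j), red(j,d)
round 3: derive cover(f,d) via R2 from reach(f,d)
round 3: derive cover(f,g) via R2 from reach(f,g)
round 3: derive cover(i,j) via R2 from reach(i,j)
round 4: derive cover(i,d) via R2 from reach(i,d)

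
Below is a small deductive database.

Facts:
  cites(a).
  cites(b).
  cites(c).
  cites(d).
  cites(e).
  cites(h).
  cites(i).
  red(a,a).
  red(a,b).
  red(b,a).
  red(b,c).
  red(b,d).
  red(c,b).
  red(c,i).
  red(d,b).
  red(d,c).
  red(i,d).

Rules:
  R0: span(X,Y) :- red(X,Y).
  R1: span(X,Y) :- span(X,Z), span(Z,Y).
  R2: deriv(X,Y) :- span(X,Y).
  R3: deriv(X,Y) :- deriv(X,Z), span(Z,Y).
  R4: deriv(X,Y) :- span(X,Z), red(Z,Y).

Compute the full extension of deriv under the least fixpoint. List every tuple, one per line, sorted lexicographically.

deriv(a,a)
deriv(a,b)
deriv(a,c)
deriv(a,d)
deriv(a,i)
deriv(b,a)
deriv(b,b)
deriv(b,c)
deriv(b,d)
deriv(b,i)
deriv(c,a)
deriv(c,b)
deriv(c,c)
deriv(c,d)
deriv(c,i)
deriv(d,a)
deriv(d,b)
deriv(d,c)
deriv(d,d)
deriv(d,i)
deriv(i,a)
deriv(i,b)
deriv(i,c)
deriv(i,d)
deriv(i,i)

round 1: derive span(a,a) via R0 from red(a,a)
round 1: derive span(a,b) via R0 from red(a,b)
round 1: derive span(b,a) via R0 from red(b,a)
round 1: derive span(b,c) via R0 from red(b,c)
round 1: derive span(b,d) via R0 from red(b,d)
round 1: derive span(c,b) via R0 from red(c,b)
round 1: derive span(c,i) via R0 from red(c,i)
round 1: derive span(d,b) via R0 from red(d,b)
round 1: derive span(d,c) via R0 from red(d,c)
round 1: derive span(i,d) via R0 from red(i,d)
round 2: derive span(a,c) via R1 from span(a,b), span(b,c)
round 2: derive span(a,d) via R1 from span(a,b), span(b,d)
round 2: derive span(b,b) via R1 from span(b,a), span(a,b)
round 2: derive span(b,i) via R1 from span(b,c), span(c,i)
round 2: derive span(c,a) via R1 from span(c,b), span(b,a)
round 2: derive span(c,c) via R1 from span(c,b), span(b,c)
round 2: derive span(c,d) via R1 from span(c,b), span(b,d)
round 2: derive span(d,a) via R1 from span(d,b), span(b,a)
round 2: derive span(d,d) via R1 from span(d,b), span(b,d)
round 2: derive span(d,i) via R1 from span(d,c), span(c,i)
round 2: derive span(i,b) via R1 from span(i,d), span(d,b)
round 2: derive span(i,c) via R1 from span(i,d), span(d,c)
round 2: derive deriv(a,a) via R2 from span(a,a)
round 2: derive deriv(a,b) via R2 from span(a,b)
round 2: derive deriv(b,a) via R2 from span(b,a)
round 2: derive deriv(b,c) via R2 from span(b,c)
round 2: derive deriv(b,d) via R2 from span(b,d)
round 2: derive deriv(c,b) via R2 from span(c,b)
round 2: derive deriv(c,i) via R2 from span(c,i)
round 2: derive deriv(d,b) via R2 from span(d,b)
round 2: derive deriv(d,c) via R2 from span(d,c)
round 2: derive deriv(i,d) via R2 from span(i,d)
round 2: derive deriv(a,c) via R4 from span(a,b), red(b,c)
round 2: derive deriv(a,d) via R4 from span(a,b), red(b,d)
round 2: derive deriv(b,b) via R4 from span(b,a), red(a,b)
round 2: derive deriv(b,i) via R4 from span(b,c), red(c,i)
round 2: derive deriv(c,a) via R4 from span(c,b), red(b,a)
round 2: derive deriv(c,c) via R4 from span(c,b), red(b,c)
round 2: derive deriv(c,d) via R4 from span(c,b), red(b,d)
round 2: derive deriv(d,a) via R4 from span(d,b), red(b,a)
round 2: derive deriv(d,d) via R4 from span(d,b), red(b,d)
round 2: derive deriv(d,i) via R4 from span(d,c), red(c,i)
round 2: derive deriv(i,b) via R4 from span(i,d), red(d,b)
round 2: derive deriv(i,c) via R4 from span(i,d), red(d,c)
round 3: derive span(a,i) via R1 from span(a,b), span(b,i)
round 3: derive span(i,a) via R1 from span(i,b), span(b,a)
round 3: derive span(i,i) via R1 from span(i,b), span(b,i)
round 3: derive deriv(a,i) via R3 from deriv(a,b), span(b,i)
round 3: derive deriv(i,a) via R3 from deriv(i,b), span(b,a)
round 3: derive deriv(i,i) via R3 from deriv(i,b), span(b,i)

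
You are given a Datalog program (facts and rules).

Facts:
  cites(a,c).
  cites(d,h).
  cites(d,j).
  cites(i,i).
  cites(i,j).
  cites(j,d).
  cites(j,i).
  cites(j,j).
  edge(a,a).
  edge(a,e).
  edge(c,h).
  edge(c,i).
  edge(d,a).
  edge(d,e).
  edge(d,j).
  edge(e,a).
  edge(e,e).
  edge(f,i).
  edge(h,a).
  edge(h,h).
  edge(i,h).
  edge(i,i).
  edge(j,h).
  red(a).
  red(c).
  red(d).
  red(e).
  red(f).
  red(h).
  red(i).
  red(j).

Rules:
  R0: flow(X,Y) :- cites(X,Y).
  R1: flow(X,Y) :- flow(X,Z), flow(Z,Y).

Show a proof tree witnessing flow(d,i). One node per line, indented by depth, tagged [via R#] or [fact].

flow(d,i)  [via R1]
  flow(d,j)  [via R0]
    cites(d,j)  [fact]
  flow(j,i)  [via R0]
    cites(j,i)  [fact]

round 1: derive flow(a,c) via R0 from cites(a,c)
round 1: derive flow(d,h) via R0 from cites(d,h)
round 1: derive flow(d,j) via R0 from cites(d,j)
round 1: derive flow(i,i) via R0 from cites(i,i)
round 1: derive flow(i,j) via R0 from cites(i,j)
round 1: derive flow(j,d) via R0 from cites(j,d)
round 1: derive flow(j,i) via R0 from cites(j,i)
round 1: derive flow(j,j) via R0 from cites(j,j)
round 2: derive flow(d,d) via R1 from flow(d,j), flow(j,d)
round 2: derive flow(d,i) via R1 from flow(d,j), flow(j,i)
round 2: derive flow(i,d) via R1 from flow(i,j), flow(j,d)
round 2: derive flow(j,h) via R1 from flow(j,d), flow(d,h)
round 3: derive flow(i,h) via R1 from flow(i,d), flow(d,h)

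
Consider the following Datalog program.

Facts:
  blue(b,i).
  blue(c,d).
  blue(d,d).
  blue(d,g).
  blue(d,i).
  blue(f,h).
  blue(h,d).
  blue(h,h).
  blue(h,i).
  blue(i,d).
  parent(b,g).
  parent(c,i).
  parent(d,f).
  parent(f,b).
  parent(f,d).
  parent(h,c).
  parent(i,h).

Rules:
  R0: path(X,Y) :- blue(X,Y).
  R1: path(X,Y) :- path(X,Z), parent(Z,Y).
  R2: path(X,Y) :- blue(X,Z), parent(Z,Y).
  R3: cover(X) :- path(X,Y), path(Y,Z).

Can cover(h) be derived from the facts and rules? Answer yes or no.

yes

round 1: derive path(b,i) via R0 from blue(b,i)
round 1: derive path(c,d) via R0 from blue(c,d)
round 1: derive path(d,d) via R0 from blue(d,d)
round 1: derive path(d,g) via R0 from blue(d,g)
round 1: derive path(d,i) via R0 from blue(d,i)
round 1: derive path(f,h) via R0 from blue(f,h)
round 1: derive path(h,d) via R0 from blue(h,d)
round 1: derive path(h,h) via R0 from blue(h,h)
round 1: derive path(h,i) via R0 from blue(h,i)
round 1: derive path(i,d) via R0 from blue(i,d)
round 1: derive path(b,h) via R2 from blue(b,i), parent(i,h)
round 1: derive path(c,f) via R2 from blue(c,d), parent(d,f)
round 1: derive path(d,f) via R2 from blue(d,d), parent(d,f)
round 1: derive path(d,h) via R2 from blue(d,i), parent(i,h)
round 1: derive path(f,c) via R2 from blue(f,h), parent(h,c)
round 1: derive path(h,c) via R2 from blue(h,h), parent(h,c)
round 1: derive path(h,f) via R2 from blue(h,d), parent(d,f)
round 1: derive path(i,f) via R2 from blue(i,d), parent(d,f)
round 2: derive path(b,c) via R1 from path(b,h), parent(h,c)
round 2: derive path(c,b) via R1 from path(c,f), parent(f,b)
round 2: derive path(d,b) via R1 from path(d,f), parent(f,b)
round 2: derive path(d,c) via R1 from path(d,h), parent(h,c)
round 2: derive path(f,i) via R1 from path(f,c), parent(c,i)
round 2: derive path(h,b) via R1 from path(h,f), parent(f,b)
round 2: derive path(i,b) via R1 from path(i,f), parent(f,b)
round 2: derive cover(b) via R3 from path(b,h), path(h,c)
round 2: derive cover(c) via R3 from path(c,d), path(d,d)
round 2: derive cover(d) via R3 from path(d,d), path(d,d)
round 2: derive cover(f) via R3 from path(f,c), path(c,d)
round 2: derive cover(h) via R3 from path(h,c), path(c,d)
round 2: derive cover(i) via R3 from path(i,d), path(d,d)
round 3: derive path(c,g) via R1 from path(c,b), parent(b,g)
round 3: derive path(h,g) via R1 from path(h,b), parent(b,g)
round 3: derive path(i,g) via R1 from path(i,b), parent(b,g)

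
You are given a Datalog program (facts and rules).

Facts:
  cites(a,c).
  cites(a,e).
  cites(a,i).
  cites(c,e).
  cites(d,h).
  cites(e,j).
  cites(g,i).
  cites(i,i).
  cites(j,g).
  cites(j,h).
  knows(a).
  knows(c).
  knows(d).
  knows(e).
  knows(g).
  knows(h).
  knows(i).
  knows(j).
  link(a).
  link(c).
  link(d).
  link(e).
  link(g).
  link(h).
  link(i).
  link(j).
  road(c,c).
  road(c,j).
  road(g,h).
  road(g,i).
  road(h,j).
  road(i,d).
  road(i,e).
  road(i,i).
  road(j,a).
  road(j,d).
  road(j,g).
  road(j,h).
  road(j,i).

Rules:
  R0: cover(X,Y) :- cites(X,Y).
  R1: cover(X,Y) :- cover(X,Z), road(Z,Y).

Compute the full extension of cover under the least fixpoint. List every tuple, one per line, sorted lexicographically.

round 1: derive cover(a,c) via R0 from cites(a,c)
round 1: derive cover(a,e) via R0 from cites(a,e)
round 1: derive cover(a,i) via R0 from cites(a,i)
round 1: derive cover(c,e) via R0 from cites(c,e)
round 1: derive cover(d,h) via R0 from cites(d,h)
round 1: derive cover(e,j) via R0 from cites(e,j)
round 1: derive cover(g,i) via R0 from cites(g,i)
round 1: derive cover(i,i) via R0 from cites(i,i)
round 1: derive cover(j,g) via R0 from cites(j,g)
round 1: derive cover(j,h) via R0 from cites(j,h)
round 2: derive cover(a,d) via R1 from cover(a,i), road(i,d)
round 2: derive cover(a,j) via R1 from cover(a,c), road(c,j)
round 2: derive cover(d,j) via R1 from cover(d,h), road(h,j)
round 2: derive cover(e,a) via R1 from cover(e,j), road(j,a)
round 2: derive cover(e,d) via R1 from cover(e,j), road(j,d)
round 2: derive cover(e,g) via R1 from cover(e,j), road(j,g)
round 2: derive cover(e,h) via R1 from cover(e,j), road(j,h)
round 2: derive cover(e,i) via R1 from cover(e,j), road(j,i)
round 2: derive cover(g,d) via R1 from cover(g,i), road(i,d)
round 2: derive cover(g,e) via R1 from cover(g,i), road(i,e)
round 2: derive cover(i,d) via R1 from cover(i,i), road(i,d)
round 2: derive cover(i,e) via R1 from cover(i,i), road(i,e)
round 2: derive cover(j,i) via R1 from cover(j,g), road(g,i)
round 2: derive cover(j,j) via R1 from cover(j,h), road(h,j)
round 3: derive cover(a,a) via R1 from cover(a,j), road(j,a)
round 3: derive cover(a,g) via R1 from cover(a,j), road(j,g)
round 3: derive cover(a,h) via R1 from cover(a,j), road(j,h)
round 3: derive cover(d,a) via R1 from cover(d,j), road(j,a)
round 3: derive cover(d,d) via R1 from cover(d,j), road(j,d)
round 3: derive cover(d,g) via R1 from cover(d,j), road(j,g)
round 3: derive cover(d,i) via R1 from cover(d,j), road(j,i)
round 3: derive cover(e,e) via R1 from cover(e,i), road(i,e)
round 3: derive cover(j,a) via R1 from cover(j,j), road(j,a)
round 3: derive cover(j,d) via R1 from cover(j,i), road(i,d)
round 3: derive cover(j,e) via R1 from cover(j,i), road(i,e)
round 4: derive cover(d,e) via R1 from cover(d,i), road(i,e)

cover(a,a)
cover(a,c)
cover(a,d)
cover(a,e)
cover(a,g)
cover(a,h)
cover(a,i)
cover(a,j)
cover(c,e)
cover(d,a)
cover(d,d)
cover(d,e)
cover(d,g)
cover(d,h)
cover(d,i)
cover(d,j)
cover(e,a)
cover(e,d)
cover(e,e)
cover(e,g)
cover(e,h)
cover(e,i)
cover(e,j)
cover(g,d)
cover(g,e)
cover(g,i)
cover(i,d)
cover(i,e)
cover(i,i)
cover(j,a)
cover(j,d)
cover(j,e)
cover(j,g)
cover(j,h)
cover(j,i)
cover(j,j)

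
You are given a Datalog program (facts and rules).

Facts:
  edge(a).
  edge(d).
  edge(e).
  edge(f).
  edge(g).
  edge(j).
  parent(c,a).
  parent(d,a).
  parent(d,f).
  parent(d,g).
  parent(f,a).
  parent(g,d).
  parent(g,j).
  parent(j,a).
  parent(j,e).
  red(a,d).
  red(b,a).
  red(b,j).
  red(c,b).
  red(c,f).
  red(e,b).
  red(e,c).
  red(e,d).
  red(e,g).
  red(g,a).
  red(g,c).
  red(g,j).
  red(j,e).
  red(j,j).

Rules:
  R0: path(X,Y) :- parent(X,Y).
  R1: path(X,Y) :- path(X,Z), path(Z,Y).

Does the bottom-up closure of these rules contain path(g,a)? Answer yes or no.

round 1: derive path(c,a) via R0 from parent(c,a)
round 1: derive path(d,a) via R0 from parent(d,a)
round 1: derive path(d,f) via R0 from parent(d,f)
round 1: derive path(d,g) via R0 from parent(d,g)
round 1: derive path(f,a) via R0 from parent(f,a)
round 1: derive path(g,d) via R0 from parent(g,d)
round 1: derive path(g,j) via R0 from parent(g,j)
round 1: derive path(j,a) via R0 from parent(j,a)
round 1: derive path(j,e) via R0 from parent(j,e)
round 2: derive path(d,d) via R1 from path(d,g), path(g,d)
round 2: derive path(d,j) via R1 from path(d,g), path(g,j)
round 2: derive path(g,a) via R1 from path(g,d), path(d,a)
round 2: derive path(g,e) via R1 from path(g,j), path(j,e)
round 2: derive path(g,f) via R1 from path(g,d), path(d,f)
round 2: derive path(g,g) via R1 from path(g,d), path(d,g)
round 3: derive path(d,e) via R1 from path(d,g), path(g,e)

yes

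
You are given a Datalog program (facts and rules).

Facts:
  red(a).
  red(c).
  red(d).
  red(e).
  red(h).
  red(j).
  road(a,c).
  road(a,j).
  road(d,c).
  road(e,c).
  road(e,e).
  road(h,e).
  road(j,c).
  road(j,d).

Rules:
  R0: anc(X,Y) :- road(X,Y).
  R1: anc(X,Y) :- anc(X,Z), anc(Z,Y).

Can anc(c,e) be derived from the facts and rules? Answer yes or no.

round 1: derive anc(a,c) via R0 from road(a,c)
round 1: derive anc(a,j) via R0 from road(a,j)
round 1: derive anc(d,c) via R0 from road(d,c)
round 1: derive anc(e,c) via R0 from road(e,c)
round 1: derive anc(e,e) via R0 from road(e,e)
round 1: derive anc(h,e) via R0 from road(h,e)
round 1: derive anc(j,c) via R0 from road(j,c)
round 1: derive anc(j,d) via R0 from road(j,d)
round 2: derive anc(a,d) via R1 from anc(a,j), anc(j,d)
round 2: derive anc(h,c) via R1 from anc(h,e), anc(e,c)

no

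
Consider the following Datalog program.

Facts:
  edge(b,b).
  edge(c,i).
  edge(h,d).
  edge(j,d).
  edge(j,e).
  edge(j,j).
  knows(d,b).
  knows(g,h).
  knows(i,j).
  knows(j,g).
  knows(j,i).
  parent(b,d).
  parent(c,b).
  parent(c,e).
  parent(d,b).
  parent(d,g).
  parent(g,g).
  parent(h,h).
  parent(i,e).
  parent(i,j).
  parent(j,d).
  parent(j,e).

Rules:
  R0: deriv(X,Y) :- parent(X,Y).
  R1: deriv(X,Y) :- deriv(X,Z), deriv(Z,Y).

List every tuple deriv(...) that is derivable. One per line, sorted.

round 1: derive deriv(b,d) via R0 from parent(b,d)
round 1: derive deriv(c,b) via R0 from parent(c,b)
round 1: derive deriv(c,e) via R0 from parent(c,e)
round 1: derive deriv(d,b) via R0 from parent(d,b)
round 1: derive deriv(d,g) via R0 from parent(d,g)
round 1: derive deriv(g,g) via R0 from parent(g,g)
round 1: derive deriv(h,h) via R0 from parent(h,h)
round 1: derive deriv(i,e) via R0 from parent(i,e)
round 1: derive deriv(i,j) via R0 from parent(i,j)
round 1: derive deriv(j,d) via R0 from parent(j,d)
round 1: derive deriv(j,e) via R0 from parent(j,e)
round 2: derive deriv(b,b) via R1 from deriv(b,d), deriv(d,b)
round 2: derive deriv(b,g) via R1 from deriv(b,d), deriv(d,g)
round 2: derive deriv(c,d) via R1 from deriv(c,b), deriv(b,d)
round 2: derive deriv(d,d) via R1 from deriv(d,b), deriv(b,d)
round 2: derive deriv(i,d) via R1 from deriv(i,j), deriv(j,d)
round 2: derive deriv(j,b) via R1 from deriv(j,d), deriv(d,b)
round 2: derive deriv(j,g) via R1 from deriv(j,d), deriv(d,g)
round 3: derive deriv(c,g) via R1 from deriv(c,b), deriv(b,g)
round 3: derive deriv(i,b) via R1 from deriv(i,d), deriv(d,b)
round 3: derive deriv(i,g) via R1 from deriv(i,d), deriv(d,g)

deriv(b,b)
deriv(b,d)
deriv(b,g)
deriv(c,b)
deriv(c,d)
deriv(c,e)
deriv(c,g)
deriv(d,b)
deriv(d,d)
deriv(d,g)
deriv(g,g)
deriv(h,h)
deriv(i,b)
deriv(i,d)
deriv(i,e)
deriv(i,g)
deriv(i,j)
deriv(j,b)
deriv(j,d)
deriv(j,e)
deriv(j,g)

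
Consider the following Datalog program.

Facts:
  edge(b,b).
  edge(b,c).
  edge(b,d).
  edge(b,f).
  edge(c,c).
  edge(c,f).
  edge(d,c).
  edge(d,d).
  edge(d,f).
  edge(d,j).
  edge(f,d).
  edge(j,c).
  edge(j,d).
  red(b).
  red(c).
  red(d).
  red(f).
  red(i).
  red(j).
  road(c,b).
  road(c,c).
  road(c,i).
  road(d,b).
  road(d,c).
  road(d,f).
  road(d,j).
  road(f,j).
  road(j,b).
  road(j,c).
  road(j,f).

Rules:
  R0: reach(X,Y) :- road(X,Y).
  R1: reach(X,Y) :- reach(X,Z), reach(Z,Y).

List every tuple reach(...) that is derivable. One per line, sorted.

round 1: derive reach(c,b) via R0 from road(c,b)
round 1: derive reach(c,c) via R0 from road(c,c)
round 1: derive reach(c,i) via R0 from road(c,i)
round 1: derive reach(d,b) via R0 from road(d,b)
round 1: derive reach(d,c) via R0 from road(d,c)
round 1: derive reach(d,f) via R0 from road(d,f)
round 1: derive reach(d,j) via R0 from road(d,j)
round 1: derive reach(f,j) via R0 from road(f,j)
round 1: derive reach(j,b) via R0 from road(j,b)
round 1: derive reach(j,c) via R0 from road(j,c)
round 1: derive reach(j,f) via R0 from road(j,f)
round 2: derive reach(d,i) via R1 from reach(d,c), reach(c,i)
round 2: derive reach(f,b) via R1 from reach(f,j), reach(j,b)
round 2: derive reach(f,c) via R1 from reach(f,j), reach(j,c)
round 2: derive reach(f,f) via R1 from reach(f,j), reach(j,f)
round 2: derive reach(j,i) via R1 from reach(j,c), reach(c,i)
round 2: derive reach(j,j) via R1 from reach(j,f), reach(f,j)
round 3: derive reach(f,i) via R1 from reach(f,c), reach(c,i)

reach(c,b)
reach(c,c)
reach(c,i)
reach(d,b)
reach(d,c)
reach(d,f)
reach(d,i)
reach(d,j)
reach(f,b)
reach(f,c)
reach(f,f)
reach(f,i)
reach(f,j)
reach(j,b)
reach(j,c)
reach(j,f)
reach(j,i)
reach(j,j)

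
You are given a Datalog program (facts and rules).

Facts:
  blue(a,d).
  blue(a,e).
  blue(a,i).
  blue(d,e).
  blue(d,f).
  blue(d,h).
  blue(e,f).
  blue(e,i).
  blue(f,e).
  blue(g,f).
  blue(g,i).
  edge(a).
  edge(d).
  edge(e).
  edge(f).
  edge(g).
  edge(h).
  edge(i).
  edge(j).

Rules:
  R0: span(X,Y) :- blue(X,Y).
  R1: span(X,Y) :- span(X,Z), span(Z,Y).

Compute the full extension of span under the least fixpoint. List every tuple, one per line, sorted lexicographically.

round 1: derive span(a,d) via R0 from blue(a,d)
round 1: derive span(a,e) via R0 from blue(a,e)
round 1: derive span(a,i) via R0 from blue(a,i)
round 1: derive span(d,e) via R0 from blue(d,e)
round 1: derive span(d,f) via R0 from blue(d,f)
round 1: derive span(d,h) via R0 from blue(d,h)
round 1: derive span(e,f) via R0 from blue(e,f)
round 1: derive span(e,i) via R0 from blue(e,i)
round 1: derive span(f,e) via R0 from blue(f,e)
round 1: derive span(g,f) via R0 from blue(g,f)
round 1: derive span(g,i) via R0 from blue(g,i)
round 2: derive span(a,f) via R1 from span(a,d), span(d,f)
round 2: derive span(a,h) via R1 from span(a,d), span(d,h)
round 2: derive span(d,i) via R1 from span(d,e), span(e,i)
round 2: derive span(e,e) via R1 from span(e,f), span(f,e)
round 2: derive span(f,f) via R1 from span(f,e), span(e,f)
round 2: derive span(f,i) via R1 from span(f,e), span(e,i)
round 2: derive span(g,e) via R1 from span(g,f), span(f,e)

span(a,d)
span(a,e)
span(a,f)
span(a,h)
span(a,i)
span(d,e)
span(d,f)
span(d,h)
span(d,i)
span(e,e)
span(e,f)
span(e,i)
span(f,e)
span(f,f)
span(f,i)
span(g,e)
span(g,f)
span(g,i)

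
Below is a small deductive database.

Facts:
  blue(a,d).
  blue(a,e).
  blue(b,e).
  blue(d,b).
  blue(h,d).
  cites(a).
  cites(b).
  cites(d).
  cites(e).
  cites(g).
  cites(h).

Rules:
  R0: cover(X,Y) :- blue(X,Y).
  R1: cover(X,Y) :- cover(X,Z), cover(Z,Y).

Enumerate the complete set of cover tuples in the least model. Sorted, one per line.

round 1: derive cover(a,d) via R0 from blue(a,d)
round 1: derive cover(a,e) via R0 from blue(a,e)
round 1: derive cover(b,e) via R0 from blue(b,e)
round 1: derive cover(d,b) via R0 from blue(d,b)
round 1: derive cover(h,d) via R0 from blue(h,d)
round 2: derive cover(a,b) via R1 from cover(a,d), cover(d,b)
round 2: derive cover(d,e) via R1 from cover(d,b), cover(b,e)
round 2: derive cover(h,b) via R1 from cover(h,d), cover(d,b)
round 3: derive cover(h,e) via R1 from cover(h,b), cover(b,e)

cover(a,b)
cover(a,d)
cover(a,e)
cover(b,e)
cover(d,b)
cover(d,e)
cover(h,b)
cover(h,d)
cover(h,e)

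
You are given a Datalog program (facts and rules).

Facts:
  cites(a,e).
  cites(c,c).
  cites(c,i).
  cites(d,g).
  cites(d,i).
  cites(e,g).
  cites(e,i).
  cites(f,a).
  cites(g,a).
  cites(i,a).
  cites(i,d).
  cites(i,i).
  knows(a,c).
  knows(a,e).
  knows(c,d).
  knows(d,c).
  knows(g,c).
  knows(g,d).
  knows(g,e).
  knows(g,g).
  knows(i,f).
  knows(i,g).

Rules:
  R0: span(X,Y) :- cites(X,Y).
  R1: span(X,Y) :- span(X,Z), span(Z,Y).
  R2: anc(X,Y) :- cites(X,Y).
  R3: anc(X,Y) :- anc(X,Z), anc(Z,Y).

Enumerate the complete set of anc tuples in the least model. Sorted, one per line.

round 1: derive anc(a,e) via R2 from cites(a,e)
round 1: derive anc(c,c) via R2 from cites(c,c)
round 1: derive anc(c,i) via R2 from cites(c,i)
round 1: derive anc(d,g) via R2 from cites(d,g)
round 1: derive anc(d,i) via R2 from cites(d,i)
round 1: derive anc(e,g) via R2 from cites(e,g)
round 1: derive anc(e,i) via R2 from cites(e,i)
round 1: derive anc(f,a) via R2 from cites(f,a)
round 1: derive anc(g,a) via R2 from cites(g,a)
round 1: derive anc(i,a) via R2 from cites(i,a)
round 1: derive anc(i,d) via R2 from cites(i,d)
round 1: derive anc(i,i) via R2 from cites(i,i)
round 2: derive anc(a,g) via R3 from anc(a,e), anc(e,g)
round 2: derive anc(a,i) via R3 from anc(a,e), anc(e,i)
round 2: derive anc(c,a) via R3 from anc(c,i), anc(i,a)
round 2: derive anc(c,d) via R3 from anc(c,i), anc(i,d)
round 2: derive anc(d,a) via R3 from anc(d,g), anc(g,a)
round 2: derive anc(d,d) via R3 from anc(d,i), anc(i,d)
round 2: derive anc(e,a) via R3 from anc(e,g), anc(g,a)
round 2: derive anc(e,d) via R3 from anc(e,i), anc(i,d)
round 2: derive anc(f,e) via R3 from anc(f,a), anc(a,e)
round 2: derive anc(g,e) via R3 from anc(g,a), anc(a,e)
round 2: derive anc(i,e) via R3 from anc(i,a), anc(a,e)
round 2: derive anc(i,g) via R3 from anc(i,d), anc(d,g)
round 3: derive anc(a,a) via R3 from anc(a,e), anc(e,a)
round 3: derive anc(a,d) via R3 from anc(a,e), anc(e,d)
round 3: derive anc(c,e) via R3 from anc(c,a), anc(a,e)
round 3: derive anc(c,g) via R3 from anc(c,a), anc(a,g)
round 3: derive anc(d,e) via R3 from anc(d,a), anc(a,e)
round 3: derive anc(e,e) via R3 from anc(e,a), anc(a,e)
round 3: derive anc(f,d) via R3 from anc(f,e), anc(e,d)
round 3: derive anc(f,g) via R3 from anc(f,a), anc(a,g)
round 3: derive anc(f,i) via R3 from anc(f,a), anc(a,i)
round 3: derive anc(g,d) via R3 from anc(g,e), anc(e,d)
round 3: derive anc(g,g) via R3 from anc(g,a), anc(a,g)
round 3: derive anc(g,i) via R3 from anc(g,a), anc(a,i)

anc(a,a)
anc(a,d)
anc(a,e)
anc(a,g)
anc(a,i)
anc(c,a)
anc(c,c)
anc(c,d)
anc(c,e)
anc(c,g)
anc(c,i)
anc(d,a)
anc(d,d)
anc(d,e)
anc(d,g)
anc(d,i)
anc(e,a)
anc(e,d)
anc(e,e)
anc(e,g)
anc(e,i)
anc(f,a)
anc(f,d)
anc(f,e)
anc(f,g)
anc(f,i)
anc(g,a)
anc(g,d)
anc(g,e)
anc(g,g)
anc(g,i)
anc(i,a)
anc(i,d)
anc(i,e)
anc(i,g)
anc(i,i)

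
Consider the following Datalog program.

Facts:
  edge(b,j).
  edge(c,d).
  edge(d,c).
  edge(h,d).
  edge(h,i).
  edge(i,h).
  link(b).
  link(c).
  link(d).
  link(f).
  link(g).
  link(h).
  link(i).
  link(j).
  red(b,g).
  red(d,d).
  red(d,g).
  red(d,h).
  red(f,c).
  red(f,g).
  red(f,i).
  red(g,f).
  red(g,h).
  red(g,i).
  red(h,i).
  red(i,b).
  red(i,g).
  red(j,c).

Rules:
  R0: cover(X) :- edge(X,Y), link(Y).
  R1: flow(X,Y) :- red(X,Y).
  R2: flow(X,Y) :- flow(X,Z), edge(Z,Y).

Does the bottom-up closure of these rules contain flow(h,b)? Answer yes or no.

no

round 1: derive flow(b,g) via R1 from red(b,g)
round 1: derive flow(d,d) via R1 from red(d,d)
round 1: derive flow(d,g) via R1 from red(d,g)
round 1: derive flow(d,h) via R1 from red(d,h)
round 1: derive flow(f,c) via R1 from red(f,c)
round 1: derive flow(f,g) via R1 from red(f,g)
round 1: derive flow(f,i) via R1 from red(f,i)
round 1: derive flow(g,f) via R1 from red(g,f)
round 1: derive flow(g,h) via R1 from red(g,h)
round 1: derive flow(g,i) via R1 from red(g,i)
round 1: derive flow(h,i) via R1 from red(h,i)
round 1: derive flow(i,b) via R1 from red(i,b)
round 1: derive flow(i,g) via R1 from red(i,g)
round 1: derive flow(j,c) via R1 from red(j,c)
round 2: derive flow(d,c) via R2 from flow(d,d), edge(d,c)
round 2: derive flow(d,i) via R2 from flow(d,h), edge(h,i)
round 2: derive flow(f,d) via R2 from flow(f,c), edge(c,d)
round 2: derive flow(f,h) via R2 from flow(f,i), edge(i,h)
round 2: derive flow(g,d) via R2 from flow(g,h), edge(h,d)
round 2: derive flow(h,h) via R2 from flow(h,i), edge(i,h)
round 2: derive flow(i,j) via R2 from flow(i,b), edge(b,j)
round 2: derive flow(j,d) via R2 from flow(j,c), edge(c,d)
round 3: derive flow(g,c) via R2 from flow(g,d), edge(d,c)
round 3: derive flow(h,d) via R2 from flow(h,h), edge(h,d)
round 4: derive flow(h,c) via R2 from flow(h,d), edge(d,c)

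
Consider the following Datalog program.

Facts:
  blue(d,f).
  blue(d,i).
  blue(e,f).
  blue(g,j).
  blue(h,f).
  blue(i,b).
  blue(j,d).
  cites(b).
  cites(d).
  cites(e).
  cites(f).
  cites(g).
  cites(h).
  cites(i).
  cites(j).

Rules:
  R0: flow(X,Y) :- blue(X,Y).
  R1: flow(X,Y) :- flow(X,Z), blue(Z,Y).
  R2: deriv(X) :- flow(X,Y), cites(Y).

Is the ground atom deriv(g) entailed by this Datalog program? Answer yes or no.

yes

round 1: derive flow(d,f) via R0 from blue(d,f)
round 1: derive flow(d,i) via R0 from blue(d,i)
round 1: derive flow(e,f) via R0 from blue(e,f)
round 1: derive flow(g,j) via R0 from blue(g,j)
round 1: derive flow(h,f) via R0 from blue(h,f)
round 1: derive flow(i,b) via R0 from blue(i,b)
round 1: derive flow(j,d) via R0 from blue(j,d)
round 2: derive flow(d,b) via R1 from flow(d,i), blue(i,b)
round 2: derive flow(g,d) via R1 from flow(g,j), blue(j,d)
round 2: derive flow(j,f) via R1 from flow(j,d), blue(d,f)
round 2: derive flow(j,i) via R1 from flow(j,d), blue(d,i)
round 2: derive deriv(d) via R2 from flow(d,f), cites(f)
round 2: derive deriv(e) via R2 from flow(e,f), cites(f)
round 2: derive deriv(g) via R2 from flow(g,j), cites(j)
round 2: derive deriv(h) via R2 from flow(h,f), cites(f)
round 2: derive deriv(i) via R2 from flow(i,b), cites(b)
round 2: derive deriv(j) via R2 from flow(j,d), cites(d)
round 3: derive flow(g,f) via R1 from flow(g,d), blue(d,f)
round 3: derive flow(g,i) via R1 from flow(g,d), blue(d,i)
round 3: derive flow(j,b) via R1 from flow(j,i), blue(i,b)
round 4: derive flow(g,b) via R1 from flow(g,i), blue(i,b)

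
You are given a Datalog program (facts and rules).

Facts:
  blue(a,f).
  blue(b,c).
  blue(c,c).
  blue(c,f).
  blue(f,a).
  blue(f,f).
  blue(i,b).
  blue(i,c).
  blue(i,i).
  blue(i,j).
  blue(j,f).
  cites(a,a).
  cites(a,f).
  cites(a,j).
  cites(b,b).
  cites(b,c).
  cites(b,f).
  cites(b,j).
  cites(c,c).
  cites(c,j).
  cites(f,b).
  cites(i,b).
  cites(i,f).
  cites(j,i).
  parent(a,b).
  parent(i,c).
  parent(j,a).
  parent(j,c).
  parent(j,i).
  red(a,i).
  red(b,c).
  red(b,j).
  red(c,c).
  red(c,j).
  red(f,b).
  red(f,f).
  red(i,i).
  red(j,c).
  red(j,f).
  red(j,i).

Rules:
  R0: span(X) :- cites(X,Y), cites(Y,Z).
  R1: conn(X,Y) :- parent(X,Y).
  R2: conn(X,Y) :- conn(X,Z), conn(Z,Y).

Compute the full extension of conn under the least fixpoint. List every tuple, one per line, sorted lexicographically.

round 1: derive conn(a,b) via R1 from parent(a,b)
round 1: derive conn(i,c) via R1 from parent(i,c)
round 1: derive conn(j,a) via R1 from parent(j,a)
round 1: derive conn(j,c) via R1 from parent(j,c)
round 1: derive conn(j,i) via R1 from parent(j,i)
round 2: derive conn(j,b) via R2 from conn(j,a), conn(a,b)

conn(a,b)
conn(i,c)
conn(j,a)
conn(j,b)
conn(j,c)
conn(j,i)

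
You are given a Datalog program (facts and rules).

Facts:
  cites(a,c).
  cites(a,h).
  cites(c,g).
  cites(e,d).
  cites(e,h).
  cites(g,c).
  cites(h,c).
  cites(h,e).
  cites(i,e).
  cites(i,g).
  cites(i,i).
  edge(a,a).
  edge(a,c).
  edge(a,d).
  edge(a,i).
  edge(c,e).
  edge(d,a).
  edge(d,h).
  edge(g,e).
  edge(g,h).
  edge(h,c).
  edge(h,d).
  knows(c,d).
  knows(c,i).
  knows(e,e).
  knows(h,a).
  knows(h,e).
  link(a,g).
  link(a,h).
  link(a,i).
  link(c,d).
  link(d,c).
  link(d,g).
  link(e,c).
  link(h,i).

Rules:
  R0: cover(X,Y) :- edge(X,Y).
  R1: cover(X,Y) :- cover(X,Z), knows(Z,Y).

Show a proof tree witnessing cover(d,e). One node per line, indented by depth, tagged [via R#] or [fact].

round 1: derive cover(a,a) via R0 from edge(a,a)
round 1: derive cover(a,c) via R0 from edge(a,c)
round 1: derive cover(a,d) via R0 from edge(a,d)
round 1: derive cover(a,i) via R0 from edge(a,i)
round 1: derive cover(c,e) via R0 from edge(c,e)
round 1: derive cover(d,a) via R0 from edge(d,a)
round 1: derive cover(d,h) via R0 from edge(d,h)
round 1: derive cover(g,e) via R0 from edge(g,e)
round 1: derive cover(g,h) via R0 from edge(g,h)
round 1: derive cover(h,c) via R0 from edge(h,c)
round 1: derive cover(h,d) via R0 from edge(h,d)
round 2: derive cover(d,e) via R1 from cover(d,h), knows(h,e)
round 2: derive cover(g,a) via R1 from cover(g,h), knows(h,a)
round 2: derive cover(h,i) via R1 from cover(h,c), knows(c,i)

cover(d,e)  [via R1]
  cover(d,h)  [via R0]
    edge(d,h)  [fact]
  knows(h,e)  [fact]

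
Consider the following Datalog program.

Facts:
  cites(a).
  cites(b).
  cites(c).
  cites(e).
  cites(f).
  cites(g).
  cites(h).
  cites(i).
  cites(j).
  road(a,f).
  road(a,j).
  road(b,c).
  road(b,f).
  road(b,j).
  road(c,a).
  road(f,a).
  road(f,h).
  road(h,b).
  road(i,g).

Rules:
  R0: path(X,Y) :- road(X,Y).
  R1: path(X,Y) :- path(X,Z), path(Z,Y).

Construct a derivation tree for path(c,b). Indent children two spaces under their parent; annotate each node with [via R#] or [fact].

path(c,b)  [via R1]
  path(c,f)  [via R1]
    path(c,a)  [via R0]
      road(c,a)  [fact]
    path(a,f)  [via R0]
      road(a,f)  [fact]
  path(f,b)  [via R1]
    path(f,h)  [via R0]
      road(f,h)  [fact]
    path(h,b)  [via R0]
      road(h,b)  [fact]

round 1: derive path(a,f) via R0 from road(a,f)
round 1: derive path(a,j) via R0 from road(a,j)
round 1: derive path(b,c) via R0 from road(b,c)
round 1: derive path(b,f) via R0 from road(b,f)
round 1: derive path(b,j) via R0 from road(b,j)
round 1: derive path(c,a) via R0 from road(c,a)
round 1: derive path(f,a) via R0 from road(f,a)
round 1: derive path(f,h) via R0 from road(f,h)
round 1: derive path(h,b) via R0 from road(h,b)
round 1: derive path(i,g) via R0 from road(i,g)
round 2: derive path(a,a) via R1 from path(a,f), path(f,a)
round 2: derive path(a,h) via R1 from path(a,f), path(f,h)
round 2: derive path(b,a) via R1 from path(b,c), path(c,a)
round 2: derive path(b,h) via R1 from path(b,f), path(f,h)
round 2: derive path(c,f) via R1 from path(c,a), path(a,f)
round 2: derive path(c,j) via R1 from path(c,a), path(a,j)
round 2: derive path(f,b) via R1 from path(f,h), path(h,b)
round 2: derive path(f,f) via R1 from path(f,a), path(a,f)
round 2: derive path(f,j) via R1 from path(f,a), path(a,j)
round 2: derive path(h,c) via R1 from path(h,b), path(b,c)
round 2: derive path(h,f) via R1 from path(h,b), path(b,f)
round 2: derive path(h,j) via R1 from path(h,b), path(b,j)
round 3: derive path(a,b) via R1 from path(a,f), path(f,b)
round 3: derive path(a,c) via R1 from path(a,h), path(h,c)
round 3: derive path(b,b) via R1 from path(b,f), path(f,b)
round 3: derive path(c,b) via R1 from path(c,f), path(f,b)
round 3: derive path(c,h) via R1 from path(c,a), path(a,h)
round 3: derive path(f,c) via R1 from path(f,b), path(b,c)
round 3: derive path(h,a) via R1 from path(h,b), path(b,a)
round 3: derive path(h,h) via R1 from path(h,b), path(b,h)
round 4: derive path(c,c) via R1 from path(c,a), path(a,c)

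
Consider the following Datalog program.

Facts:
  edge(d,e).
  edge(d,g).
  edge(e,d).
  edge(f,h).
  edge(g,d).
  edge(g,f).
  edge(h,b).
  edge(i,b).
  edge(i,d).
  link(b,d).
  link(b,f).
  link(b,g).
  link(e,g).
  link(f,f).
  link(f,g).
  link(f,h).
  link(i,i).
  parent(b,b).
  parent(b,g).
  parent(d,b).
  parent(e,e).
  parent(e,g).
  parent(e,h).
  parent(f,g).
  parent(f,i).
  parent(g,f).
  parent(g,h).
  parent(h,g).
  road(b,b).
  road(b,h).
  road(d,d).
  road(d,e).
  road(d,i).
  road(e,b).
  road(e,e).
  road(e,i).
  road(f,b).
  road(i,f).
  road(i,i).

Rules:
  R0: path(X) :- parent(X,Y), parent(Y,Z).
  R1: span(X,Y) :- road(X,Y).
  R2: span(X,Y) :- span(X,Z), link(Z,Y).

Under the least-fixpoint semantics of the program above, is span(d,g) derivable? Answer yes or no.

yes

round 1: derive span(b,b) via R1 from road(b,b)
round 1: derive span(b,h) via R1 from road(b,h)
round 1: derive span(d,d) via R1 from road(d,d)
round 1: derive span(d,e) via R1 from road(d,e)
round 1: derive span(d,i) via R1 from road(d,i)
round 1: derive span(e,b) via R1 from road(e,b)
round 1: derive span(e,e) via R1 from road(e,e)
round 1: derive span(e,i) via R1 from road(e,i)
round 1: derive span(f,b) via R1 from road(f,b)
round 1: derive span(i,f) via R1 from road(i,f)
round 1: derive span(i,i) via R1 from road(i,i)
round 2: derive span(b,d) via R2 from span(b,b), link(b,d)
round 2: derive span(b,f) via R2 from span(b,b), link(b,f)
round 2: derive span(b,g) via R2 from span(b,b), link(b,g)
round 2: derive span(d,g) via R2 from span(d,e), link(e,g)
round 2: derive span(e,d) via R2 from span(e,b), link(b,d)
round 2: derive span(e,f) via R2 from span(e,b), link(b,f)
round 2: derive span(e,g) via R2 from span(e,b), link(b,g)
round 2: derive span(f,d) via R2 from span(f,b), link(b,d)
round 2: derive span(f,f) via R2 from span(f,b), link(b,f)
round 2: derive span(f,g) via R2 from span(f,b), link(b,g)
round 2: derive span(i,g) via R2 from span(i,f), link(f,g)
round 2: derive span(i,h) via R2 from span(i,f), link(f,h)
round 3: derive span(e,h) via R2 from span(e,f), link(f,h)
round 3: derive span(f,h) via R2 from span(f,f), link(f,h)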